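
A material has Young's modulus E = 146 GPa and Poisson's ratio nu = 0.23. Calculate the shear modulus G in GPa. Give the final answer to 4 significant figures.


G = E / (2*(1+nu))
G = 146 / (2*(1+0.23))
G = 59.35 GPa


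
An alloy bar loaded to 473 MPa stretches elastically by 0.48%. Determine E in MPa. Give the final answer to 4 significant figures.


E = sigma / epsilon
epsilon = 0.48% = 4.8e-03
E = 473 / 4.8e-03
E = 98540 MPa


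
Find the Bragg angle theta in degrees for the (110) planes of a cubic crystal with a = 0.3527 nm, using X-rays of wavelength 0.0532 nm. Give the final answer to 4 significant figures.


d = a / sqrt(h^2+k^2+l^2)
d = 0.3527 / sqrt(2) = 0.249397 nm
lambda = 2*d*sin(theta)  =>  sin(theta) = lambda / (2*d)
sin(theta) = 0.0532 / (2 * 0.249397) = 0.106657
theta = 6.123 deg


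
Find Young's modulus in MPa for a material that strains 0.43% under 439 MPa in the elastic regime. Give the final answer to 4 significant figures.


E = sigma / epsilon
epsilon = 0.43% = 4.3e-03
E = 439 / 4.3e-03
E = 102100 MPa


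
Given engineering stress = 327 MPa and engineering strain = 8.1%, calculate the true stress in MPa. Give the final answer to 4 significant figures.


sigma_true = sigma_eng * (1 + epsilon_eng)
sigma_true = 327 * (1 + 0.081)
sigma_true = 353.5 MPa


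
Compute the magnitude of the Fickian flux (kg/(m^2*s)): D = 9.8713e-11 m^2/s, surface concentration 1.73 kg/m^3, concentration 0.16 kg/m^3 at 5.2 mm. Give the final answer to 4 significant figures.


J = -D * (dC/dx) = D * (C1 - C2) / dx
J = 9.8713e-11 * (1.73 - 0.16) / 5.2e-03
J = 2.98e-08 kg/(m^2*s)


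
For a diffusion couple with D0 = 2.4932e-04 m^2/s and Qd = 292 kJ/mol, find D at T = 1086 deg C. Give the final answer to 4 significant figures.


D = D0 * exp(-Qd / (R*T))
T = 1359.15 K
D = 2.4932e-04 * exp(-292e3 / (8.314 * 1359.15))
D = 1.494e-15 m^2/s


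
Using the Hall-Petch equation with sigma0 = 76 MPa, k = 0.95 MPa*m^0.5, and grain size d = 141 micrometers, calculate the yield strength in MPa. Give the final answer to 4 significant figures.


sigma_y = sigma0 + k / sqrt(d)
d = 141 um = 1.41e-04 m
sigma_y = 76 + 0.95 / sqrt(1.41e-04)
sigma_y = 156 MPa


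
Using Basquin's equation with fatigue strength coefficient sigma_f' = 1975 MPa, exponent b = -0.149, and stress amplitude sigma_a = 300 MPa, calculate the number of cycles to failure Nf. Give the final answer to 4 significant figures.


sigma_a = sigma_f' * (2*Nf)^b
2*Nf = (sigma_a / sigma_f')^(1/b)
2*Nf = (300 / 1975)^(1/-0.149)
2*Nf = 311118
Nf = 155600 cycles


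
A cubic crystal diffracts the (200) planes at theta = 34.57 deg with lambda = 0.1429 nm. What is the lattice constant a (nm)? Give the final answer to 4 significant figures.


d = lambda / (2*sin(theta))
d = 0.1429 / (2*sin(34.57 deg))
d = 0.125922 nm
a = d * sqrt(h^2+k^2+l^2) = 0.125922 * sqrt(4)
a = 0.2518 nm


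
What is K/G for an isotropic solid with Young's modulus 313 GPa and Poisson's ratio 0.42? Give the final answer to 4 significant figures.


G = E / (2*(1+nu))
G = 313 / (2*(1+0.42)) = 110.211 GPa
K = E / (3*(1-2*nu))
K = 313 / (3*(1-2*0.42)) = 652.083 GPa
K/G = 652.083 / 110.211 = 5.917


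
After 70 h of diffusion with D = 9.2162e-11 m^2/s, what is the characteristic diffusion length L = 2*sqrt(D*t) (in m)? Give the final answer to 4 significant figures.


t = 70 hr = 252000 s
Diffusion length = 2*sqrt(D*t)
= 2*sqrt(9.2162e-11 * 252000)
= 9.638e-03 m


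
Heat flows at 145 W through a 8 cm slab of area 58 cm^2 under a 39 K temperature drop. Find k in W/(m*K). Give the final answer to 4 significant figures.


k = Q*L / (A*dT)
L = 0.08 m, A = 5.8e-03 m^2
k = 145 * 0.08 / (5.8e-03 * 39)
k = 51.28 W/(m*K)


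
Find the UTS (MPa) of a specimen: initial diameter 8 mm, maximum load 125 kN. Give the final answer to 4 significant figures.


A0 = pi*(d/2)^2 = pi*(8/2)^2 = 50.2655 mm^2
UTS = F_max / A0 = 125*1000 / 50.2655
UTS = 2487 MPa


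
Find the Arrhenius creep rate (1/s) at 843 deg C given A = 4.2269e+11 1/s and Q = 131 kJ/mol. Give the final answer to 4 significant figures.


rate = A * exp(-Q / (R*T))
T = 843 + 273.15 = 1116.15 K
rate = 4.2269e+11 * exp(-131e3 / (8.314 * 1116.15))
rate = 312700 1/s


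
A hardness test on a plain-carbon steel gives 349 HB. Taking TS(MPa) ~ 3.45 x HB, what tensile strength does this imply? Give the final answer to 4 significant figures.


TS (MPa) = 3.45 * HB
TS = 3.45 * 349
TS = 1204 MPa


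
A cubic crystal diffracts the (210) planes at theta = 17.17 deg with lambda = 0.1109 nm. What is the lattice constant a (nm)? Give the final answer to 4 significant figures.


d = lambda / (2*sin(theta))
d = 0.1109 / (2*sin(17.17 deg))
d = 0.187834 nm
a = d * sqrt(h^2+k^2+l^2) = 0.187834 * sqrt(5)
a = 0.42 nm


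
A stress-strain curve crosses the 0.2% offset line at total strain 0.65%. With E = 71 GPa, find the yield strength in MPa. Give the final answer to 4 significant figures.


Offset strain = 0.002
Elastic strain at yield = total_strain - offset = 6.5e-03 - 0.002 = 4.5e-03
sigma_y = E * elastic_strain = 71000 * 4.5e-03
sigma_y = 319.5 MPa


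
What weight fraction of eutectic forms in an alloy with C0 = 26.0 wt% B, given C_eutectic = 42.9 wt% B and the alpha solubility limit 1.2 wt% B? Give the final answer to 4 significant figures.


f_primary = (C_e - C0) / (C_e - C_alpha_max)
f_primary = (42.9 - 26.0) / (42.9 - 1.2)
f_primary = 0.405276
f_eutectic = 1 - 0.405276 = 0.5947


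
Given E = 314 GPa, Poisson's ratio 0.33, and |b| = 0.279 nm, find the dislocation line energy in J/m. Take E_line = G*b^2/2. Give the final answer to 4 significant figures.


Step 1: G = E / (2*(1+nu))
G = 314 / (2*(1+0.33)) = 118.045 GPa = 1.18045e+11 Pa
Step 2: E_line = G*b^2/2
b = 0.279 nm = 2.79e-10 m
E_line = 0.5 * 1.18045e+11 * (2.79e-10)^2 = 4.594e-09 J/m


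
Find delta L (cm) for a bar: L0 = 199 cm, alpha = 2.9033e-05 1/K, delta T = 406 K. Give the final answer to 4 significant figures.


dL = L0 * alpha * dT
dL = 199 * 2.9033e-05 * 406
dL = 2.346 cm


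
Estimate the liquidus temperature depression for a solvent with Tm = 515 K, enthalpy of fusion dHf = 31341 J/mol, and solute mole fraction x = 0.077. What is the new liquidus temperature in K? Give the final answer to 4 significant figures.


dT = R*Tm^2*x / dHf
dT = 8.314 * 515^2 * 0.077 / 31341
dT = 5.41754 K
T_new = 515 - 5.41754 = 509.6 K


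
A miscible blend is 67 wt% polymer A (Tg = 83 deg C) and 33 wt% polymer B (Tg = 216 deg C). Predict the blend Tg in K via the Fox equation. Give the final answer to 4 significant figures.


1/Tg = w1/Tg1 + w2/Tg2 (in Kelvin)
Tg1 = 356.15 K, Tg2 = 489.15 K
1/Tg = 0.67/356.15 + 0.33/489.15
Tg = 391.3 K


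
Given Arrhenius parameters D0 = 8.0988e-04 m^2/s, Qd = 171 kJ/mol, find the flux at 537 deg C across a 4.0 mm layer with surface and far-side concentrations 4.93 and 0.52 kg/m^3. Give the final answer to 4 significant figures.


Step 1: D = D0 * exp(-Qd/(R*T))
T = 537 + 273.15 = 810.15 K
D = 8.0988e-04 * exp(-171e3 / (8.314 * 810.15)) = 7.63398e-15 m^2/s
Step 2: J = D * (C1 - C2) / dx
J = 7.63398e-15 * (4.93 - 0.52) / 4e-03
J = 8.416e-12 kg/(m^2*s)


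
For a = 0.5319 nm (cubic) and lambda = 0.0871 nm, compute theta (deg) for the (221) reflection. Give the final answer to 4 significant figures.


d = a / sqrt(h^2+k^2+l^2)
d = 0.5319 / sqrt(9) = 0.1773 nm
lambda = 2*d*sin(theta)  =>  sin(theta) = lambda / (2*d)
sin(theta) = 0.0871 / (2 * 0.1773) = 0.245629
theta = 14.22 deg


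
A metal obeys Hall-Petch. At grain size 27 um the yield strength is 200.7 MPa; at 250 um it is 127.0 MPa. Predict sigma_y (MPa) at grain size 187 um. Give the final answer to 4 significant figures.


sigma_y = sigma0 + k / sqrt(d)
1/sqrt(d1) = 1/sqrt(2.7e-05) = 192.45;  1/sqrt(d2) = 63.2456
k = (sigma1 - sigma2) / (1/sqrt(d1) - 1/sqrt(d2)) = (200.7 - 127.0) / (192.45 - 63.2456) = 0.570413 MPa*m^0.5
sigma0 = sigma1 - k/sqrt(d1) = 200.7 - 0.570413*192.45 = 90.9239 MPa
sigma_y(d3) = 90.9239 + 0.570413 / sqrt(1.87e-04) = 132.6 MPa


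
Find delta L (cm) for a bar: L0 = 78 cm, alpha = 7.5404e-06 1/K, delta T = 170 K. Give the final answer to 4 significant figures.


dL = L0 * alpha * dT
dL = 78 * 7.5404e-06 * 170
dL = 0.09999 cm


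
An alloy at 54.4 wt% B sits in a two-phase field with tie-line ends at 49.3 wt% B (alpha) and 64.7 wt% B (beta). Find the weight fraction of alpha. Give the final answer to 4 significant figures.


f_alpha = (C_beta - C0) / (C_beta - C_alpha)
f_alpha = (64.7 - 54.4) / (64.7 - 49.3)
f_alpha = 0.6688


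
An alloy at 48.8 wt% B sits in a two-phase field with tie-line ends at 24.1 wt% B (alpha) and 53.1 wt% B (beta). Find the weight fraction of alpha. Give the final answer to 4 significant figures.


f_alpha = (C_beta - C0) / (C_beta - C_alpha)
f_alpha = (53.1 - 48.8) / (53.1 - 24.1)
f_alpha = 0.1483


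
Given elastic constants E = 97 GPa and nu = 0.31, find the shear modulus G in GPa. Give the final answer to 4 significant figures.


G = E / (2*(1+nu))
G = 97 / (2*(1+0.31))
G = 37.02 GPa


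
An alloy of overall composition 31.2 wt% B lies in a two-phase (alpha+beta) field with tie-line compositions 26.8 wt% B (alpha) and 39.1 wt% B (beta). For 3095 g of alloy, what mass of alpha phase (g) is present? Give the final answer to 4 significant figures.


f_alpha = (C_beta - C0) / (C_beta - C_alpha)
f_alpha = (39.1 - 31.2) / (39.1 - 26.8) = 0.642276
m_alpha = f_alpha * m_total = 0.642276 * 3095 = 1988 g


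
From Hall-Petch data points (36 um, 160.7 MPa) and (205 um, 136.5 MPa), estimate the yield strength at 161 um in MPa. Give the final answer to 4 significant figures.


sigma_y = sigma0 + k / sqrt(d)
1/sqrt(d1) = 1/sqrt(3.6e-05) = 166.667;  1/sqrt(d2) = 69.843
k = (sigma1 - sigma2) / (1/sqrt(d1) - 1/sqrt(d2)) = (160.7 - 136.5) / (166.667 - 69.843) = 0.249939 MPa*m^0.5
sigma0 = sigma1 - k/sqrt(d1) = 160.7 - 0.249939*166.667 = 119.044 MPa
sigma_y(d3) = 119.044 + 0.249939 / sqrt(1.61e-04) = 138.7 MPa


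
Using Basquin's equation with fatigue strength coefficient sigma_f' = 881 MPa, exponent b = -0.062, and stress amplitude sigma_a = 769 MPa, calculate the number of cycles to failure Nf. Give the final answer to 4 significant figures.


sigma_a = sigma_f' * (2*Nf)^b
2*Nf = (sigma_a / sigma_f')^(1/b)
2*Nf = (769 / 881)^(1/-0.062)
2*Nf = 8.96215
Nf = 4.481 cycles


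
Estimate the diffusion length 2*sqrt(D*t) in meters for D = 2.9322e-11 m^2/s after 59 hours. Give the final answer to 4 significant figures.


t = 59 hr = 212400 s
Diffusion length = 2*sqrt(D*t)
= 2*sqrt(2.9322e-11 * 212400)
= 4.991e-03 m


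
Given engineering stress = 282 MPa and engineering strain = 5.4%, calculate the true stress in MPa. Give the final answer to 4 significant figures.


sigma_true = sigma_eng * (1 + epsilon_eng)
sigma_true = 282 * (1 + 0.054)
sigma_true = 297.2 MPa


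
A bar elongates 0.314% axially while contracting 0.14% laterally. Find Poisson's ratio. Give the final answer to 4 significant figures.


nu = -epsilon_lat / epsilon_axial
Lateral strain is contraction (negative), so using magnitudes:
nu = 0.14 / 0.314
nu = 0.4459


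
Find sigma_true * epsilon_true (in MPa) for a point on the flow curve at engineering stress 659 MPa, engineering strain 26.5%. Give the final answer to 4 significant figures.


sigma_true = sigma_eng * (1 + epsilon_eng)
sigma_true = 659 * (1 + 0.265) = 833.635 MPa
epsilon_true = ln(1 + epsilon_eng)
epsilon_true = ln(1 + 0.265) = 0.235072
sigma_true * epsilon_true = 833.635 * 0.235072 = 196 MPa


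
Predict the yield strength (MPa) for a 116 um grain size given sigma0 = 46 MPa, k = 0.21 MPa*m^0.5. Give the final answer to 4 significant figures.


sigma_y = sigma0 + k / sqrt(d)
d = 116 um = 1.16e-04 m
sigma_y = 46 + 0.21 / sqrt(1.16e-04)
sigma_y = 65.5 MPa


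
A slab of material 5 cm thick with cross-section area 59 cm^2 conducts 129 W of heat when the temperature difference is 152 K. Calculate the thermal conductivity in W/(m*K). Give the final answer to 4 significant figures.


k = Q*L / (A*dT)
L = 0.05 m, A = 5.9e-03 m^2
k = 129 * 0.05 / (5.9e-03 * 152)
k = 7.192 W/(m*K)


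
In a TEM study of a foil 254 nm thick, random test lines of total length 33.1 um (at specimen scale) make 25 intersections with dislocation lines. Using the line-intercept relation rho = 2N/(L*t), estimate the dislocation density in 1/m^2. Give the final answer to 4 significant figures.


rho = 2N / (L * t)
L = 33.1 um = 3.31e-05 m, t = 254 nm = 2.54e-07 m
rho = 2 * 25 / (3.31e-05 * 2.54e-07)
rho = 5.947e+12 1/m^2


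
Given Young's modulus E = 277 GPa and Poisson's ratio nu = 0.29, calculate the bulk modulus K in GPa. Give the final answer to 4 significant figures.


K = E / (3*(1-2*nu))
K = 277 / (3*(1-2*0.29))
K = 219.8 GPa


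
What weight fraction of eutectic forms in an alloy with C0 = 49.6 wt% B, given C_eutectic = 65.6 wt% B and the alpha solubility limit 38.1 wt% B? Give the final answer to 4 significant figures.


f_primary = (C_e - C0) / (C_e - C_alpha_max)
f_primary = (65.6 - 49.6) / (65.6 - 38.1)
f_primary = 0.581818
f_eutectic = 1 - 0.581818 = 0.4182


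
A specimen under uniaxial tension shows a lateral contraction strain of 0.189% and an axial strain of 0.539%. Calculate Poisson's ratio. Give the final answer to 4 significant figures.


nu = -epsilon_lat / epsilon_axial
Lateral strain is contraction (negative), so using magnitudes:
nu = 0.189 / 0.539
nu = 0.3506


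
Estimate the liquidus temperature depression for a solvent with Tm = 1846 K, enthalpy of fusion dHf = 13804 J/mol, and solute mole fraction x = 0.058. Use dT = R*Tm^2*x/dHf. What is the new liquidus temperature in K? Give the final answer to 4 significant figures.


dT = R*Tm^2*x / dHf
dT = 8.314 * 1846^2 * 0.058 / 13804
dT = 119.041 K
T_new = 1846 - 119.041 = 1727 K


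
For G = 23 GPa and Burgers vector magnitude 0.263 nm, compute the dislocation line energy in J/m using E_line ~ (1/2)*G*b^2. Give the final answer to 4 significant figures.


E = G*b^2/2
b = 0.263 nm = 2.63e-10 m
G = 23 GPa = 2.3e+10 Pa
E = 0.5 * 2.3e+10 * (2.63e-10)^2
E = 7.954e-10 J/m


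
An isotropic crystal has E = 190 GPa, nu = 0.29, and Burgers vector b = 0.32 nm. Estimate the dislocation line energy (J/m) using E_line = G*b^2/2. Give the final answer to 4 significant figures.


Step 1: G = E / (2*(1+nu))
G = 190 / (2*(1+0.29)) = 73.6434 GPa = 7.36434e+10 Pa
Step 2: E_line = G*b^2/2
b = 0.32 nm = 3.2e-10 m
E_line = 0.5 * 7.36434e+10 * (3.2e-10)^2 = 3.771e-09 J/m


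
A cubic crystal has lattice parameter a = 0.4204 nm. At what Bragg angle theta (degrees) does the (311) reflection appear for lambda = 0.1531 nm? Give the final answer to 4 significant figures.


d = a / sqrt(h^2+k^2+l^2)
d = 0.4204 / sqrt(11) = 0.126755 nm
lambda = 2*d*sin(theta)  =>  sin(theta) = lambda / (2*d)
sin(theta) = 0.1531 / (2 * 0.126755) = 0.603919
theta = 37.15 deg


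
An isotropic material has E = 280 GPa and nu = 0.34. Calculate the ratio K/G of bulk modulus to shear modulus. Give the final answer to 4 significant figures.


G = E / (2*(1+nu))
G = 280 / (2*(1+0.34)) = 104.478 GPa
K = E / (3*(1-2*nu))
K = 280 / (3*(1-2*0.34)) = 291.667 GPa
K/G = 291.667 / 104.478 = 2.792


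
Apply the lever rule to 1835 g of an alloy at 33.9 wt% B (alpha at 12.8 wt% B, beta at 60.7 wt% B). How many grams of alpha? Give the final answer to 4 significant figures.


f_alpha = (C_beta - C0) / (C_beta - C_alpha)
f_alpha = (60.7 - 33.9) / (60.7 - 12.8) = 0.559499
m_alpha = f_alpha * m_total = 0.559499 * 1835 = 1027 g


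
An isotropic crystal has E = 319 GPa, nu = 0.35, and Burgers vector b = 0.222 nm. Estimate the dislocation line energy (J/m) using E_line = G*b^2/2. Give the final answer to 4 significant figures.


Step 1: G = E / (2*(1+nu))
G = 319 / (2*(1+0.35)) = 118.148 GPa = 1.18148e+11 Pa
Step 2: E_line = G*b^2/2
b = 0.222 nm = 2.22e-10 m
E_line = 0.5 * 1.18148e+11 * (2.22e-10)^2 = 2.911e-09 J/m


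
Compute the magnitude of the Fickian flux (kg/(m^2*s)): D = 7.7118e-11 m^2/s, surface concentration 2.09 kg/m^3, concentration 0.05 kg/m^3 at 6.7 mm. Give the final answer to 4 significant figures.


J = -D * (dC/dx) = D * (C1 - C2) / dx
J = 7.7118e-11 * (2.09 - 0.05) / 6.7e-03
J = 2.348e-08 kg/(m^2*s)


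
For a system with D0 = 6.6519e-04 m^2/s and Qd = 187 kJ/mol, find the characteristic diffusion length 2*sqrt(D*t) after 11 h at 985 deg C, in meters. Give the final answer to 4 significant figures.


Step 1: D = D0 * exp(-Qd/(R*T))
T = 1258.15 K
D = 6.6519e-04 * exp(-187e3 / (8.314 * 1258.15)) = 1.14547e-11 m^2/s
Step 2: L = 2*sqrt(D*t)
t = 11 h = 39600 s
L = 2*sqrt(1.14547e-11 * 39600) = 1.347e-03 m


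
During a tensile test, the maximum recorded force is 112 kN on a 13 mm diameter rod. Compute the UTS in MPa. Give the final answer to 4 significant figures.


A0 = pi*(d/2)^2 = pi*(13/2)^2 = 132.732 mm^2
UTS = F_max / A0 = 112*1000 / 132.732
UTS = 843.8 MPa


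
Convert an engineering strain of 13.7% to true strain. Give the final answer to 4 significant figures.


epsilon_true = ln(1 + epsilon_eng)
epsilon_true = ln(1 + 0.137)
epsilon_true = 0.1284


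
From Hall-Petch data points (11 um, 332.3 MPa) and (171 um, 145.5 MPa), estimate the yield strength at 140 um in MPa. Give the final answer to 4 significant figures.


sigma_y = sigma0 + k / sqrt(d)
1/sqrt(d1) = 1/sqrt(1.1e-05) = 301.511;  1/sqrt(d2) = 76.4719
k = (sigma1 - sigma2) / (1/sqrt(d1) - 1/sqrt(d2)) = (332.3 - 145.5) / (301.511 - 76.4719) = 0.830077 MPa*m^0.5
sigma0 = sigma1 - k/sqrt(d1) = 332.3 - 0.830077*301.511 = 82.0224 MPa
sigma_y(d3) = 82.0224 + 0.830077 / sqrt(1.4e-04) = 152.2 MPa


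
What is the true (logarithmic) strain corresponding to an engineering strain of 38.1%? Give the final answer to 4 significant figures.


epsilon_true = ln(1 + epsilon_eng)
epsilon_true = ln(1 + 0.381)
epsilon_true = 0.3228


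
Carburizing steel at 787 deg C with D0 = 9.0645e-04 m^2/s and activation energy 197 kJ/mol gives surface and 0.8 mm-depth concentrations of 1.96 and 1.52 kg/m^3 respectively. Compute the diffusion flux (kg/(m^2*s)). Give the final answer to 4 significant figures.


Step 1: D = D0 * exp(-Qd/(R*T))
T = 787 + 273.15 = 1060.15 K
D = 9.0645e-04 * exp(-197e3 / (8.314 * 1060.15)) = 1.78077e-13 m^2/s
Step 2: J = D * (C1 - C2) / dx
J = 1.78077e-13 * (1.96 - 1.52) / 8e-04
J = 9.794e-11 kg/(m^2*s)


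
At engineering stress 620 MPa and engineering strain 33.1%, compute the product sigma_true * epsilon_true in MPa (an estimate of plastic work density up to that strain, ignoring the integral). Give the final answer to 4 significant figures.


sigma_true = sigma_eng * (1 + epsilon_eng)
sigma_true = 620 * (1 + 0.331) = 825.22 MPa
epsilon_true = ln(1 + epsilon_eng)
epsilon_true = ln(1 + 0.331) = 0.285931
sigma_true * epsilon_true = 825.22 * 0.285931 = 236 MPa


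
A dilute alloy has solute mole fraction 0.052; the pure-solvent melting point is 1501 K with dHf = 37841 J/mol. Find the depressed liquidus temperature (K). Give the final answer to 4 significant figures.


dT = R*Tm^2*x / dHf
dT = 8.314 * 1501^2 * 0.052 / 37841
dT = 25.7402 K
T_new = 1501 - 25.7402 = 1475 K


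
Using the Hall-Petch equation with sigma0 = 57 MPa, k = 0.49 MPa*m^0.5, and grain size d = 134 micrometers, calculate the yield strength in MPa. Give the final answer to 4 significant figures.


sigma_y = sigma0 + k / sqrt(d)
d = 134 um = 1.34e-04 m
sigma_y = 57 + 0.49 / sqrt(1.34e-04)
sigma_y = 99.33 MPa


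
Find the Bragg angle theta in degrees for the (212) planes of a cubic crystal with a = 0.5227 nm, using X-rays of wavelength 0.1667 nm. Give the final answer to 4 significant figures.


d = a / sqrt(h^2+k^2+l^2)
d = 0.5227 / sqrt(9) = 0.174233 nm
lambda = 2*d*sin(theta)  =>  sin(theta) = lambda / (2*d)
sin(theta) = 0.1667 / (2 * 0.174233) = 0.478381
theta = 28.58 deg


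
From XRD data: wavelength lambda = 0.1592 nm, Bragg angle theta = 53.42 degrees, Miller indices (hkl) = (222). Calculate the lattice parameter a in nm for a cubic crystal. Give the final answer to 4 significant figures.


d = lambda / (2*sin(theta))
d = 0.1592 / (2*sin(53.42 deg))
d = 0.0991251 nm
a = d * sqrt(h^2+k^2+l^2) = 0.0991251 * sqrt(12)
a = 0.3434 nm


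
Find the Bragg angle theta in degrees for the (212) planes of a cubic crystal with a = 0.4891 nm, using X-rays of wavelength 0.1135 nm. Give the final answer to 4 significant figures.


d = a / sqrt(h^2+k^2+l^2)
d = 0.4891 / sqrt(9) = 0.163033 nm
lambda = 2*d*sin(theta)  =>  sin(theta) = lambda / (2*d)
sin(theta) = 0.1135 / (2 * 0.163033) = 0.348088
theta = 20.37 deg


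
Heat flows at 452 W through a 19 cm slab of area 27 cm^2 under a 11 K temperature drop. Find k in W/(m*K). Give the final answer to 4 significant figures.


k = Q*L / (A*dT)
L = 0.19 m, A = 2.7e-03 m^2
k = 452 * 0.19 / (2.7e-03 * 11)
k = 2892 W/(m*K)


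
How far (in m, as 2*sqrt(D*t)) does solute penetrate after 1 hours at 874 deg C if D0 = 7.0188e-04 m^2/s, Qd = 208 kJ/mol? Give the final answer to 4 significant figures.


Step 1: D = D0 * exp(-Qd/(R*T))
T = 1147.15 K
D = 7.0188e-04 * exp(-208e3 / (8.314 * 1147.15)) = 2.37024e-13 m^2/s
Step 2: L = 2*sqrt(D*t)
t = 1 h = 3600 s
L = 2*sqrt(2.37024e-13 * 3600) = 5.842e-05 m


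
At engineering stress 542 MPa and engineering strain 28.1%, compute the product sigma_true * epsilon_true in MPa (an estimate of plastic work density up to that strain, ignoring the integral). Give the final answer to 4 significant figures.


sigma_true = sigma_eng * (1 + epsilon_eng)
sigma_true = 542 * (1 + 0.281) = 694.302 MPa
epsilon_true = ln(1 + epsilon_eng)
epsilon_true = ln(1 + 0.281) = 0.247641
sigma_true * epsilon_true = 694.302 * 0.247641 = 171.9 MPa


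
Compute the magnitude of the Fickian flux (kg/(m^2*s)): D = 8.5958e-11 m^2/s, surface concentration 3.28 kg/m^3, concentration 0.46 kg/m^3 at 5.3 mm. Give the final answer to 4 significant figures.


J = -D * (dC/dx) = D * (C1 - C2) / dx
J = 8.5958e-11 * (3.28 - 0.46) / 5.3e-03
J = 4.574e-08 kg/(m^2*s)


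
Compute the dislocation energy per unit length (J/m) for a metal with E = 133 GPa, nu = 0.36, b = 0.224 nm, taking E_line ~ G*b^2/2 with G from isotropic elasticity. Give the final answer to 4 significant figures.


Step 1: G = E / (2*(1+nu))
G = 133 / (2*(1+0.36)) = 48.8971 GPa = 4.88971e+10 Pa
Step 2: E_line = G*b^2/2
b = 0.224 nm = 2.24e-10 m
E_line = 0.5 * 4.88971e+10 * (2.24e-10)^2 = 1.227e-09 J/m


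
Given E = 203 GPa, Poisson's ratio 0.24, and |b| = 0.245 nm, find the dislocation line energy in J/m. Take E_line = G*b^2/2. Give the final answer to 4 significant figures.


Step 1: G = E / (2*(1+nu))
G = 203 / (2*(1+0.24)) = 81.8548 GPa = 8.18548e+10 Pa
Step 2: E_line = G*b^2/2
b = 0.245 nm = 2.45e-10 m
E_line = 0.5 * 8.18548e+10 * (2.45e-10)^2 = 2.457e-09 J/m


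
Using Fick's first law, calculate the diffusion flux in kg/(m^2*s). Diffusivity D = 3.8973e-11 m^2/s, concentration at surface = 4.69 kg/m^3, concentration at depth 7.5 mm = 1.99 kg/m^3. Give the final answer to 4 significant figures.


J = -D * (dC/dx) = D * (C1 - C2) / dx
J = 3.8973e-11 * (4.69 - 1.99) / 7.5e-03
J = 1.403e-08 kg/(m^2*s)


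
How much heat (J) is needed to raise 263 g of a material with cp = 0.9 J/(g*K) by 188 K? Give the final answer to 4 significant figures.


Q = m * cp * dT
Q = 263 * 0.9 * 188
Q = 44500 J


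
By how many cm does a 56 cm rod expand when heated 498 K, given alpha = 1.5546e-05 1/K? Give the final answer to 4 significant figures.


dL = L0 * alpha * dT
dL = 56 * 1.5546e-05 * 498
dL = 0.4335 cm


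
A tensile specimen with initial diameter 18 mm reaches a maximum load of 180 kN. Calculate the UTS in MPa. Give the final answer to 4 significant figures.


A0 = pi*(d/2)^2 = pi*(18/2)^2 = 254.469 mm^2
UTS = F_max / A0 = 180*1000 / 254.469
UTS = 707.4 MPa


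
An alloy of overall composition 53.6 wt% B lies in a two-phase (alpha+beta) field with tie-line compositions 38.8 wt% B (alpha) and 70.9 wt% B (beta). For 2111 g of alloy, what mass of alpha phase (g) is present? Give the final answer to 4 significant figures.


f_alpha = (C_beta - C0) / (C_beta - C_alpha)
f_alpha = (70.9 - 53.6) / (70.9 - 38.8) = 0.538941
m_alpha = f_alpha * m_total = 0.538941 * 2111 = 1138 g


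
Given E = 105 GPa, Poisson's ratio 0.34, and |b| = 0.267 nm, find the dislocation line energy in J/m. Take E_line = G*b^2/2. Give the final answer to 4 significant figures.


Step 1: G = E / (2*(1+nu))
G = 105 / (2*(1+0.34)) = 39.1791 GPa = 3.91791e+10 Pa
Step 2: E_line = G*b^2/2
b = 0.267 nm = 2.67e-10 m
E_line = 0.5 * 3.91791e+10 * (2.67e-10)^2 = 1.397e-09 J/m


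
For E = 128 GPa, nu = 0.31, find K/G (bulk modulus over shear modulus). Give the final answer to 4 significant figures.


G = E / (2*(1+nu))
G = 128 / (2*(1+0.31)) = 48.855 GPa
K = E / (3*(1-2*nu))
K = 128 / (3*(1-2*0.31)) = 112.281 GPa
K/G = 112.281 / 48.855 = 2.298


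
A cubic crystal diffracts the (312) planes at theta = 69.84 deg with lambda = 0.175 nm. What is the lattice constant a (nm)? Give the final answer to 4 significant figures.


d = lambda / (2*sin(theta))
d = 0.175 / (2*sin(69.84 deg))
d = 0.0932107 nm
a = d * sqrt(h^2+k^2+l^2) = 0.0932107 * sqrt(14)
a = 0.3488 nm


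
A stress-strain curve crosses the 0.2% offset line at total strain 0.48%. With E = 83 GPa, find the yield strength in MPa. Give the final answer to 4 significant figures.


Offset strain = 0.002
Elastic strain at yield = total_strain - offset = 4.8e-03 - 0.002 = 2.8e-03
sigma_y = E * elastic_strain = 83000 * 2.8e-03
sigma_y = 232.4 MPa


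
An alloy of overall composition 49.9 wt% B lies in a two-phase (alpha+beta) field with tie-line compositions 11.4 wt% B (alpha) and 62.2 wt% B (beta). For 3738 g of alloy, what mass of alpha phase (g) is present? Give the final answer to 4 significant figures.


f_alpha = (C_beta - C0) / (C_beta - C_alpha)
f_alpha = (62.2 - 49.9) / (62.2 - 11.4) = 0.242126
m_alpha = f_alpha * m_total = 0.242126 * 3738 = 905.1 g


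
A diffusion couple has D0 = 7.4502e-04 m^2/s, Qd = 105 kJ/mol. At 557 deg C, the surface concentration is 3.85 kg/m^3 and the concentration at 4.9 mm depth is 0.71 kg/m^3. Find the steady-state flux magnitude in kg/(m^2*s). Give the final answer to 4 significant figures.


Step 1: D = D0 * exp(-Qd/(R*T))
T = 557 + 273.15 = 830.15 K
D = 7.4502e-04 * exp(-105e3 / (8.314 * 830.15)) = 1.84131e-10 m^2/s
Step 2: J = D * (C1 - C2) / dx
J = 1.84131e-10 * (3.85 - 0.71) / 4.9e-03
J = 1.18e-07 kg/(m^2*s)


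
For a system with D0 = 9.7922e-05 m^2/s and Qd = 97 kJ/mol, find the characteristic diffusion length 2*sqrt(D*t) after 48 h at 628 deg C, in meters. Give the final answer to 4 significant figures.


Step 1: D = D0 * exp(-Qd/(R*T))
T = 901.15 K
D = 9.7922e-05 * exp(-97e3 / (8.314 * 901.15)) = 2.33415e-10 m^2/s
Step 2: L = 2*sqrt(D*t)
t = 48 h = 172800 s
L = 2*sqrt(2.33415e-10 * 172800) = 0.0127 m


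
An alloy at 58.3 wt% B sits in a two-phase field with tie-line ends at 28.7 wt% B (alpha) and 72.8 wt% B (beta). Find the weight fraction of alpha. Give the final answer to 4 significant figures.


f_alpha = (C_beta - C0) / (C_beta - C_alpha)
f_alpha = (72.8 - 58.3) / (72.8 - 28.7)
f_alpha = 0.3288


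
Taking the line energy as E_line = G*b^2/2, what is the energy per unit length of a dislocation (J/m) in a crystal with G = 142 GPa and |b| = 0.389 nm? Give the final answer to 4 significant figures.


E = G*b^2/2
b = 0.389 nm = 3.89e-10 m
G = 142 GPa = 1.42e+11 Pa
E = 0.5 * 1.42e+11 * (3.89e-10)^2
E = 1.074e-08 J/m


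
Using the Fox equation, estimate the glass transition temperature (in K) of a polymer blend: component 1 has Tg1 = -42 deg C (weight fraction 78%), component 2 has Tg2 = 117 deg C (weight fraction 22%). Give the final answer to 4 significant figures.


1/Tg = w1/Tg1 + w2/Tg2 (in Kelvin)
Tg1 = 231.15 K, Tg2 = 390.15 K
1/Tg = 0.78/231.15 + 0.22/390.15
Tg = 253.9 K


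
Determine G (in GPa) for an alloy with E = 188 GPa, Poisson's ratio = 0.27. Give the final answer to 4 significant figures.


G = E / (2*(1+nu))
G = 188 / (2*(1+0.27))
G = 74.02 GPa


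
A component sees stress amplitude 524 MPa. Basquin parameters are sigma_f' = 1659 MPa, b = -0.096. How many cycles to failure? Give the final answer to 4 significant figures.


sigma_a = sigma_f' * (2*Nf)^b
2*Nf = (sigma_a / sigma_f')^(1/b)
2*Nf = (524 / 1659)^(1/-0.096)
2*Nf = 163568
Nf = 81780 cycles


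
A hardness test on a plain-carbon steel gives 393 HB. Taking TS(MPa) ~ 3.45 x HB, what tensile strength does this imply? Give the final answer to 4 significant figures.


TS (MPa) = 3.45 * HB
TS = 3.45 * 393
TS = 1356 MPa


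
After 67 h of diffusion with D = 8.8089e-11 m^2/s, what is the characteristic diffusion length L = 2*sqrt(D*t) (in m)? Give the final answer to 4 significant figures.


t = 67 hr = 241200 s
Diffusion length = 2*sqrt(D*t)
= 2*sqrt(8.8089e-11 * 241200)
= 9.219e-03 m


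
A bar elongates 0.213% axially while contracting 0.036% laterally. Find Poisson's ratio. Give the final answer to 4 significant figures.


nu = -epsilon_lat / epsilon_axial
Lateral strain is contraction (negative), so using magnitudes:
nu = 0.036 / 0.213
nu = 0.169


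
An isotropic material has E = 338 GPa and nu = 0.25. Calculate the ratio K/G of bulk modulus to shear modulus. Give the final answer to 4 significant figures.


G = E / (2*(1+nu))
G = 338 / (2*(1+0.25)) = 135.2 GPa
K = E / (3*(1-2*nu))
K = 338 / (3*(1-2*0.25)) = 225.333 GPa
K/G = 225.333 / 135.2 = 1.667


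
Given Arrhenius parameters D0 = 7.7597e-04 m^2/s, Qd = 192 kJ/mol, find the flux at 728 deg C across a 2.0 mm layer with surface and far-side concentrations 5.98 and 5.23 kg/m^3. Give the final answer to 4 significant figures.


Step 1: D = D0 * exp(-Qd/(R*T))
T = 728 + 273.15 = 1001.15 K
D = 7.7597e-04 * exp(-192e3 / (8.314 * 1001.15)) = 7.4465e-14 m^2/s
Step 2: J = D * (C1 - C2) / dx
J = 7.4465e-14 * (5.98 - 5.23) / 2e-03
J = 2.792e-11 kg/(m^2*s)


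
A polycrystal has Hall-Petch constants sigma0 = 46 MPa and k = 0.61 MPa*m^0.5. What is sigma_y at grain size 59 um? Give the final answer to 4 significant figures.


sigma_y = sigma0 + k / sqrt(d)
d = 59 um = 5.9e-05 m
sigma_y = 46 + 0.61 / sqrt(5.9e-05)
sigma_y = 125.4 MPa


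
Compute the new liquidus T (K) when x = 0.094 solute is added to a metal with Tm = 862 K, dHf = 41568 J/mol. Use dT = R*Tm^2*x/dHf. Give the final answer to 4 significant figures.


dT = R*Tm^2*x / dHf
dT = 8.314 * 862^2 * 0.094 / 41568
dT = 13.9699 K
T_new = 862 - 13.9699 = 848 K


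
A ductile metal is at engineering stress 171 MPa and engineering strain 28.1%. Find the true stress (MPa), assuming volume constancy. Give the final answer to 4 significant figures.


sigma_true = sigma_eng * (1 + epsilon_eng)
sigma_true = 171 * (1 + 0.281)
sigma_true = 219.1 MPa


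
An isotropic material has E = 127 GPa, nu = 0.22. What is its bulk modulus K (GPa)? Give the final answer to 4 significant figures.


K = E / (3*(1-2*nu))
K = 127 / (3*(1-2*0.22))
K = 75.6 GPa


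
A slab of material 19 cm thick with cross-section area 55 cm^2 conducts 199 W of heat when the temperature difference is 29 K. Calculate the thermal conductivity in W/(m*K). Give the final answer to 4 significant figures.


k = Q*L / (A*dT)
L = 0.19 m, A = 5.5e-03 m^2
k = 199 * 0.19 / (5.5e-03 * 29)
k = 237.1 W/(m*K)


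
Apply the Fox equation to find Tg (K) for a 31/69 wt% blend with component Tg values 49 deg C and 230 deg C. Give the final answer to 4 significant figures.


1/Tg = w1/Tg1 + w2/Tg2 (in Kelvin)
Tg1 = 322.15 K, Tg2 = 503.15 K
1/Tg = 0.31/322.15 + 0.69/503.15
Tg = 428.5 K


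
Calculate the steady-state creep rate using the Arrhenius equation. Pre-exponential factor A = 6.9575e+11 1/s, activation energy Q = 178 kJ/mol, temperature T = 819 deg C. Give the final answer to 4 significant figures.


rate = A * exp(-Q / (R*T))
T = 819 + 273.15 = 1092.15 K
rate = 6.9575e+11 * exp(-178e3 / (8.314 * 1092.15))
rate = 2132 1/s


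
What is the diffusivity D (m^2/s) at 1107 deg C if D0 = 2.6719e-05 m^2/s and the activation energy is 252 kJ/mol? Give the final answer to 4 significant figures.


D = D0 * exp(-Qd / (R*T))
T = 1380.15 K
D = 2.6719e-05 * exp(-252e3 / (8.314 * 1380.15))
D = 7.745e-15 m^2/s


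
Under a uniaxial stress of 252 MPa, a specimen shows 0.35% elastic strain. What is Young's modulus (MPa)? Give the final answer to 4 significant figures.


E = sigma / epsilon
epsilon = 0.35% = 3.5e-03
E = 252 / 3.5e-03
E = 72000 MPa


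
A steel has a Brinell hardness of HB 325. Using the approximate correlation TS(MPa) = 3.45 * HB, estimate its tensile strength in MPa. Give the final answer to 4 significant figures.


TS (MPa) = 3.45 * HB
TS = 3.45 * 325
TS = 1121 MPa


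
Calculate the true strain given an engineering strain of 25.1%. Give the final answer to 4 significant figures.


epsilon_true = ln(1 + epsilon_eng)
epsilon_true = ln(1 + 0.251)
epsilon_true = 0.2239


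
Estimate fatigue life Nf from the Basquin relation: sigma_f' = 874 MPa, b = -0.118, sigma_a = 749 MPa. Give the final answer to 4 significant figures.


sigma_a = sigma_f' * (2*Nf)^b
2*Nf = (sigma_a / sigma_f')^(1/b)
2*Nf = (749 / 874)^(1/-0.118)
2*Nf = 3.69869
Nf = 1.849 cycles


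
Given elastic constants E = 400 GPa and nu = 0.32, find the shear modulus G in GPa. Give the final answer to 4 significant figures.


G = E / (2*(1+nu))
G = 400 / (2*(1+0.32))
G = 151.5 GPa


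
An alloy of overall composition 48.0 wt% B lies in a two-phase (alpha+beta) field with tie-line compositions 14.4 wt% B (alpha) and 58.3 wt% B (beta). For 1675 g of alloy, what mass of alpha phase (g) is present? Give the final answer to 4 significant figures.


f_alpha = (C_beta - C0) / (C_beta - C_alpha)
f_alpha = (58.3 - 48.0) / (58.3 - 14.4) = 0.234624
m_alpha = f_alpha * m_total = 0.234624 * 1675 = 393 g


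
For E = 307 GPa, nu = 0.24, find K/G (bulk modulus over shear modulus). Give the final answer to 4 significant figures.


G = E / (2*(1+nu))
G = 307 / (2*(1+0.24)) = 123.79 GPa
K = E / (3*(1-2*nu))
K = 307 / (3*(1-2*0.24)) = 196.795 GPa
K/G = 196.795 / 123.79 = 1.59


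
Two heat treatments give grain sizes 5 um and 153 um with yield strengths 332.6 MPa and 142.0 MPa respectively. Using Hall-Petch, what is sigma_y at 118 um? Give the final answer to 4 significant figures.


sigma_y = sigma0 + k / sqrt(d)
1/sqrt(d1) = 1/sqrt(5e-06) = 447.214;  1/sqrt(d2) = 80.8452
k = (sigma1 - sigma2) / (1/sqrt(d1) - 1/sqrt(d2)) = (332.6 - 142.0) / (447.214 - 80.8452) = 0.520241 MPa*m^0.5
sigma0 = sigma1 - k/sqrt(d1) = 332.6 - 0.520241*447.214 = 99.941 MPa
sigma_y(d3) = 99.941 + 0.520241 / sqrt(1.18e-04) = 147.8 MPa


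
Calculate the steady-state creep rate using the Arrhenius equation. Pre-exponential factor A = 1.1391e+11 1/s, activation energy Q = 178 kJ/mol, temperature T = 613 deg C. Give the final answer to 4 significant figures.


rate = A * exp(-Q / (R*T))
T = 613 + 273.15 = 886.15 K
rate = 1.1391e+11 * exp(-178e3 / (8.314 * 886.15))
rate = 3.663 1/s


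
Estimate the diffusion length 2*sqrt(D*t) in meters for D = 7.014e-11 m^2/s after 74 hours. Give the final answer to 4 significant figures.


t = 74 hr = 266400 s
Diffusion length = 2*sqrt(D*t)
= 2*sqrt(7.014e-11 * 266400)
= 8.645e-03 m


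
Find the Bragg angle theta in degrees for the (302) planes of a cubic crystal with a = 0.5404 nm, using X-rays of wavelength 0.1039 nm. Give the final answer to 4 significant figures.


d = a / sqrt(h^2+k^2+l^2)
d = 0.5404 / sqrt(13) = 0.14988 nm
lambda = 2*d*sin(theta)  =>  sin(theta) = lambda / (2*d)
sin(theta) = 0.1039 / (2 * 0.14988) = 0.346611
theta = 20.28 deg


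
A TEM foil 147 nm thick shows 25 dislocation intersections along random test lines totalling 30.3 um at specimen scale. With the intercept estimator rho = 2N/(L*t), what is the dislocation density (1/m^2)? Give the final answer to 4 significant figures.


rho = 2N / (L * t)
L = 30.3 um = 3.03e-05 m, t = 147 nm = 1.47e-07 m
rho = 2 * 25 / (3.03e-05 * 1.47e-07)
rho = 1.123e+13 1/m^2


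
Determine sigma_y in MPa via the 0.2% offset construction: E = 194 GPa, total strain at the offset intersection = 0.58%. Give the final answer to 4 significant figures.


Offset strain = 0.002
Elastic strain at yield = total_strain - offset = 5.8e-03 - 0.002 = 3.8e-03
sigma_y = E * elastic_strain = 194000 * 3.8e-03
sigma_y = 737.2 MPa


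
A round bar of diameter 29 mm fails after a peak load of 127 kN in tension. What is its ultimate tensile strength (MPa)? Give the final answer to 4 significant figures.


A0 = pi*(d/2)^2 = pi*(29/2)^2 = 660.52 mm^2
UTS = F_max / A0 = 127*1000 / 660.52
UTS = 192.3 MPa


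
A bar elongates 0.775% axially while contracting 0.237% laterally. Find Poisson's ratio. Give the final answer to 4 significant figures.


nu = -epsilon_lat / epsilon_axial
Lateral strain is contraction (negative), so using magnitudes:
nu = 0.237 / 0.775
nu = 0.3058


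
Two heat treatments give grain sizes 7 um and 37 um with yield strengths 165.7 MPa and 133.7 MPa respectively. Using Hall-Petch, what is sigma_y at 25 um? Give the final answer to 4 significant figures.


sigma_y = sigma0 + k / sqrt(d)
1/sqrt(d1) = 1/sqrt(7e-06) = 377.964;  1/sqrt(d2) = 164.399
k = (sigma1 - sigma2) / (1/sqrt(d1) - 1/sqrt(d2)) = (165.7 - 133.7) / (377.964 - 164.399) = 0.149837 MPa*m^0.5
sigma0 = sigma1 - k/sqrt(d1) = 165.7 - 0.149837*377.964 = 109.067 MPa
sigma_y(d3) = 109.067 + 0.149837 / sqrt(2.5e-05) = 139 MPa


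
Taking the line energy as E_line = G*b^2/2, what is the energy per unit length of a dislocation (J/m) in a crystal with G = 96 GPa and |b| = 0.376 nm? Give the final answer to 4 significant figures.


E = G*b^2/2
b = 0.376 nm = 3.76e-10 m
G = 96 GPa = 9.6e+10 Pa
E = 0.5 * 9.6e+10 * (3.76e-10)^2
E = 6.786e-09 J/m


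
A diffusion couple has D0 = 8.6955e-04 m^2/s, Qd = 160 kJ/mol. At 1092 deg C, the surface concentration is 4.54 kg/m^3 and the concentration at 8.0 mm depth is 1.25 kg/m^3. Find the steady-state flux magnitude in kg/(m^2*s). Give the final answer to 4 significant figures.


Step 1: D = D0 * exp(-Qd/(R*T))
T = 1092 + 273.15 = 1365.15 K
D = 8.6955e-04 * exp(-160e3 / (8.314 * 1365.15)) = 6.56152e-10 m^2/s
Step 2: J = D * (C1 - C2) / dx
J = 6.56152e-10 * (4.54 - 1.25) / 8e-03
J = 2.698e-07 kg/(m^2*s)


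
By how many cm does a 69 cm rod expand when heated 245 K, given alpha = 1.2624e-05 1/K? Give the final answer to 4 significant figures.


dL = L0 * alpha * dT
dL = 69 * 1.2624e-05 * 245
dL = 0.2134 cm


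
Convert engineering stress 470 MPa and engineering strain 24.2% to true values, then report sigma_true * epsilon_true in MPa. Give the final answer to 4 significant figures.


sigma_true = sigma_eng * (1 + epsilon_eng)
sigma_true = 470 * (1 + 0.242) = 583.74 MPa
epsilon_true = ln(1 + epsilon_eng)
epsilon_true = ln(1 + 0.242) = 0.216723
sigma_true * epsilon_true = 583.74 * 0.216723 = 126.5 MPa


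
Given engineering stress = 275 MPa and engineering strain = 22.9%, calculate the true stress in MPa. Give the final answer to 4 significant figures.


sigma_true = sigma_eng * (1 + epsilon_eng)
sigma_true = 275 * (1 + 0.229)
sigma_true = 338 MPa


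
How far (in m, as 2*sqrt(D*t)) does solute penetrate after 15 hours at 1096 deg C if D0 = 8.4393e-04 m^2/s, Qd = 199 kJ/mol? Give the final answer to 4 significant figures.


Step 1: D = D0 * exp(-Qd/(R*T))
T = 1369.15 K
D = 8.4393e-04 * exp(-199e3 / (8.314 * 1369.15)) = 2.15752e-11 m^2/s
Step 2: L = 2*sqrt(D*t)
t = 15 h = 54000 s
L = 2*sqrt(2.15752e-11 * 54000) = 2.159e-03 m


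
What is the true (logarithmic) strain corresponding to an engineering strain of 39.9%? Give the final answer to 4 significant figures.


epsilon_true = ln(1 + epsilon_eng)
epsilon_true = ln(1 + 0.399)
epsilon_true = 0.3358
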